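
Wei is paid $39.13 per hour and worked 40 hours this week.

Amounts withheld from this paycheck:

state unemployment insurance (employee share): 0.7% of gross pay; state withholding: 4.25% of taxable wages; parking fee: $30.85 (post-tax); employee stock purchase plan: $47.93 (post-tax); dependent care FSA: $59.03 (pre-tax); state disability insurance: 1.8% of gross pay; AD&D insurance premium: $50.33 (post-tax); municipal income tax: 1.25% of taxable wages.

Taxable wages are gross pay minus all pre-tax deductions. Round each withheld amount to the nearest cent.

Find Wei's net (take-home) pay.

$1,255.09

Gross pay: 40 × $39.13 = $1,565.20
Dependent care FSA: $59.03
Taxable wages = $1,565.20 − $59.03 = $1,506.17
State withholding: $1,506.17 × 0.0425 = $64.01
Municipal income tax: $1,506.17 × 0.0125 = $18.83
State unemployment insurance (employee share): $1,565.20 × 0.007 = $10.96
State disability insurance: $1,565.20 × 0.018 = $28.17
AD&D insurance premium: $50.33
Parking fee: $30.85
Employee stock purchase plan: $47.93
Total deductions = $59.03 + $64.01 + $18.83 + $10.96 + $28.17 + $50.33 + $30.85 + $47.93 = $310.11
Net pay = $1,565.20 − $310.11 = $1,255.09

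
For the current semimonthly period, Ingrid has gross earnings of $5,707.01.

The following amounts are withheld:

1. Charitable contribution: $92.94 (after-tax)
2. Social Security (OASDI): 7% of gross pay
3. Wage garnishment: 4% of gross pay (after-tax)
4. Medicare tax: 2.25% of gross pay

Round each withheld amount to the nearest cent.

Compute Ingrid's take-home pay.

Social Security (OASDI): $5,707.01 × 0.07 = $399.49
Medicare tax: $5,707.01 × 0.0225 = $128.41
Charitable contribution: $92.94
Wage garnishment: $5,707.01 × 0.04 = $228.28
Total deductions = $399.49 + $128.41 + $92.94 + $228.28 = $849.12
Net pay = $5,707.01 − $849.12 = $4,857.89

$4,857.89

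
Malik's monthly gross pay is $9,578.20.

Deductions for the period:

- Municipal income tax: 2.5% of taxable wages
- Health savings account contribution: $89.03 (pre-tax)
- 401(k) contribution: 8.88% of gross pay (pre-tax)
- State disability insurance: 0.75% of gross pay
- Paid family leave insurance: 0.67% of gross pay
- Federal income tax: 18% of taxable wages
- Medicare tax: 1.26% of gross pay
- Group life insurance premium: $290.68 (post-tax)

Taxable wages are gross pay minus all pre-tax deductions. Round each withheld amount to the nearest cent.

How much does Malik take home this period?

$6,320.33

401(k) contribution: $9,578.20 × 0.0888 = $850.54
Health savings account contribution: $89.03
Pre-tax total = $850.54 + $89.03 = $939.57
Taxable wages = $9,578.20 − $939.57 = $8,638.63
Federal income tax: $8,638.63 × 0.18 = $1,554.95
Municipal income tax: $8,638.63 × 0.025 = $215.97
State disability insurance: $9,578.20 × 0.0075 = $71.84
Medicare tax: $9,578.20 × 0.0126 = $120.69
Paid family leave insurance: $9,578.20 × 0.0067 = $64.17
Group life insurance premium: $290.68
Total deductions = $850.54 + $89.03 + $1,554.95 + $215.97 + $71.84 + $120.69 + $64.17 + $290.68 = $3,257.87
Net pay = $9,578.20 − $3,257.87 = $6,320.33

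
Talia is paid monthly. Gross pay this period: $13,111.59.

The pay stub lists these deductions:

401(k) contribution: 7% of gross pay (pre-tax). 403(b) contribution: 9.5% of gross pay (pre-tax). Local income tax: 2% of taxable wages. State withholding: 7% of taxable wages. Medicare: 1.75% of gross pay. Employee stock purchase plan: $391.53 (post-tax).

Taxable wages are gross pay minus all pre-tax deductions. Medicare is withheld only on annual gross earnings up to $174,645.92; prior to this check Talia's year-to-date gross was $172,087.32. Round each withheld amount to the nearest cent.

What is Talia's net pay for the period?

$9,526.54

401(k) contribution: $13,111.59 × 0.07 = $917.81
403(b) contribution: $13,111.59 × 0.095 = $1,245.60
Pre-tax total = $917.81 + $1,245.60 = $2,163.41
Taxable wages = $13,111.59 − $2,163.41 = $10,948.18
State withholding: $10,948.18 × 0.07 = $766.37
Local income tax: $10,948.18 × 0.02 = $218.96
Medicare: only $174,645.92 − $172,087.32 = $2,558.60 of this check is subject → $2,558.60 × 0.0175 = $44.78
Employee stock purchase plan: $391.53
Total deductions = $917.81 + $1,245.60 + $766.37 + $218.96 + $44.78 + $391.53 = $3,585.05
Net pay = $13,111.59 − $3,585.05 = $9,526.54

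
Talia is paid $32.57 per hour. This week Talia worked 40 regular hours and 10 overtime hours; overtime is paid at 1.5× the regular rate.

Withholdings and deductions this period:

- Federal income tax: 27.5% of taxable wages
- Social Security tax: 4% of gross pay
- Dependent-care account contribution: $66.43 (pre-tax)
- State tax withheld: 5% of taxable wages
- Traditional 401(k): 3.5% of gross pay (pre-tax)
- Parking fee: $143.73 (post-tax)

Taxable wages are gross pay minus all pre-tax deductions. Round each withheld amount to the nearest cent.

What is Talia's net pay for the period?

Regular pay: 40 × $32.57 = $1,302.80
Overtime pay: 10 × $32.57 × 1.5 = $488.55
Gross pay = $1,302.80 + $488.55 = $1,791.35
Traditional 401(k): $1,791.35 × 0.035 = $62.70
Dependent-care account contribution: $66.43
Pre-tax total = $62.70 + $66.43 = $129.13
Taxable wages = $1,791.35 − $129.13 = $1,662.22
State tax withheld: $1,662.22 × 0.05 = $83.11
Federal income tax: $1,662.22 × 0.275 = $457.11
Social Security tax: $1,791.35 × 0.04 = $71.65
Parking fee: $143.73
Total deductions = $62.70 + $66.43 + $83.11 + $457.11 + $71.65 + $143.73 = $884.73
Net pay = $1,791.35 − $884.73 = $906.62

$906.62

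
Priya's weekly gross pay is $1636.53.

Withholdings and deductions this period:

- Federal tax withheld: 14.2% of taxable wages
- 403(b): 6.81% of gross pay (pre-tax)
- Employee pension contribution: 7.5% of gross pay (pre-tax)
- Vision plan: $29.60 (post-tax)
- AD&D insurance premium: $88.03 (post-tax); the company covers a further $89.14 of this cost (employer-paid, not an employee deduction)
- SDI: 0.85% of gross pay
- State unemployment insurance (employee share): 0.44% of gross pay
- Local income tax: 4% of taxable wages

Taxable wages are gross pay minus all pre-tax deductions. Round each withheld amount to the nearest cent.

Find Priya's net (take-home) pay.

$1008.38

403(b): $1636.53 × 0.0681 = $111.45
Employee pension contribution: $1636.53 × 0.075 = $122.74
Pre-tax total = $111.45 + $122.74 = $234.19
Taxable wages = $1636.53 − $234.19 = $1402.34
Local income tax: $1402.34 × 0.04 = $56.09
Federal tax withheld: $1402.34 × 0.142 = $199.13
SDI: $1636.53 × 0.0085 = $13.91
State unemployment insurance (employee share): $1636.53 × 0.0044 = $7.20
Vision plan: $29.60
AD&D insurance premium: $88.03
(Employer's $89.14 toward AD&D insurance premium is not withheld from the employee.)
Total deductions = $111.45 + $122.74 + $56.09 + $199.13 + $13.91 + $7.20 + $29.60 + $88.03 = $628.15
Net pay = $1636.53 − $628.15 = $1008.38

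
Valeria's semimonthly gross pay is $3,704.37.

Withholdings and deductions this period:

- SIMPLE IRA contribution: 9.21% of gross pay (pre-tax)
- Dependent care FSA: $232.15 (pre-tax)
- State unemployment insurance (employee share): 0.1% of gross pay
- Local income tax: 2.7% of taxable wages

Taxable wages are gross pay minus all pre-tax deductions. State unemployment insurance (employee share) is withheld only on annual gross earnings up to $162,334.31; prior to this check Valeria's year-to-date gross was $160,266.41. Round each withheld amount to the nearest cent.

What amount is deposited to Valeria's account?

$3,044.44

Dependent care FSA: $232.15
SIMPLE IRA contribution: $3,704.37 × 0.0921 = $341.17
Pre-tax total = $232.15 + $341.17 = $573.32
Taxable wages = $3,704.37 − $573.32 = $3,131.05
Local income tax: $3,131.05 × 0.027 = $84.54
State unemployment insurance (employee share): only $162,334.31 − $160,266.41 = $2,067.90 of this check is subject → $2,067.90 × 0.001 = $2.07
Total deductions = $232.15 + $341.17 + $84.54 + $2.07 = $659.93
Net pay = $3,704.37 − $659.93 = $3,044.44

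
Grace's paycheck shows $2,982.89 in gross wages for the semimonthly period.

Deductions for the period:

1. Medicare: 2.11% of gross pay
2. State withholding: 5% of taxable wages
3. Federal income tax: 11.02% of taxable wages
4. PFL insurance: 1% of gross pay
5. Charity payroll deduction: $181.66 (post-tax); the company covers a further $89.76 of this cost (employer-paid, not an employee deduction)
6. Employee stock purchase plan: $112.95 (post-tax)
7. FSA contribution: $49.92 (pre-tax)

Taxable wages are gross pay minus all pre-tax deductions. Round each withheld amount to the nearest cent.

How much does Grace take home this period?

$2,075.73

FSA contribution: $49.92
Taxable wages = $2,982.89 − $49.92 = $2,932.97
Federal income tax: $2,932.97 × 0.1102 = $323.21
State withholding: $2,932.97 × 0.05 = $146.65
PFL insurance: $2,982.89 × 0.01 = $29.83
Medicare: $2,982.89 × 0.0211 = $62.94
Employee stock purchase plan: $112.95
Charity payroll deduction: $181.66
(Employer's $89.76 toward charity payroll deduction is not withheld from the employee.)
Total deductions = $49.92 + $323.21 + $146.65 + $29.83 + $62.94 + $112.95 + $181.66 = $907.16
Net pay = $2,982.89 − $907.16 = $2,075.73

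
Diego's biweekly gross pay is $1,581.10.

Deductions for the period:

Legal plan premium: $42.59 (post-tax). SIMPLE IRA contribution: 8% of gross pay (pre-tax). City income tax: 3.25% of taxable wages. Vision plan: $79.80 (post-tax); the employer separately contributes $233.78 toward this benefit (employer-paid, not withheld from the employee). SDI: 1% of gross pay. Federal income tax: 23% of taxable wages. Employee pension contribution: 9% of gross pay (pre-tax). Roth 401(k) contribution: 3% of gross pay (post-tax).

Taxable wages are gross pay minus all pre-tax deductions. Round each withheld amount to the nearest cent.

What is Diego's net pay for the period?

$782.20

Employee pension contribution: $1,581.10 × 0.09 = $142.30
SIMPLE IRA contribution: $1,581.10 × 0.08 = $126.49
Pre-tax total = $142.30 + $126.49 = $268.79
Taxable wages = $1,581.10 − $268.79 = $1,312.31
Federal income tax: $1,312.31 × 0.23 = $301.83
City income tax: $1,312.31 × 0.0325 = $42.65
SDI: $1,581.10 × 0.01 = $15.81
Legal plan premium: $42.59
Roth 401(k) contribution: $1,581.10 × 0.03 = $47.43
Vision plan: $79.80
(Employer's $233.78 toward vision plan is not withheld from the employee.)
Total deductions = $142.30 + $126.49 + $301.83 + $42.65 + $15.81 + $42.59 + $47.43 + $79.80 = $798.90
Net pay = $1,581.10 − $798.90 = $782.20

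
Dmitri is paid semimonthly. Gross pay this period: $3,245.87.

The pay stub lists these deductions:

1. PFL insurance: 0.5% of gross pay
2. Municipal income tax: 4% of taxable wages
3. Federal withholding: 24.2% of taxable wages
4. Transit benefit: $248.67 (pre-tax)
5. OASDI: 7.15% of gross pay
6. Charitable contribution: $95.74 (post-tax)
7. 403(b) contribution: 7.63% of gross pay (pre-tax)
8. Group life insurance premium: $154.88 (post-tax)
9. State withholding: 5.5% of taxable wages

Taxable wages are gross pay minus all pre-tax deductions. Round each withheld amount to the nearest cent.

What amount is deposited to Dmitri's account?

Transit benefit: $248.67
403(b) contribution: $3,245.87 × 0.0763 = $247.66
Pre-tax total = $248.67 + $247.66 = $496.33
Taxable wages = $3,245.87 − $496.33 = $2,749.54
Municipal income tax: $2,749.54 × 0.04 = $109.98
Federal withholding: $2,749.54 × 0.242 = $665.39
State withholding: $2,749.54 × 0.055 = $151.22
PFL insurance: $3,245.87 × 0.005 = $16.23
OASDI: $3,245.87 × 0.0715 = $232.08
Charitable contribution: $95.74
Group life insurance premium: $154.88
Total deductions = $248.67 + $247.66 + $109.98 + $665.39 + $151.22 + $16.23 + $232.08 + $95.74 + $154.88 = $1,921.85
Net pay = $3,245.87 − $1,921.85 = $1,324.02

$1,324.02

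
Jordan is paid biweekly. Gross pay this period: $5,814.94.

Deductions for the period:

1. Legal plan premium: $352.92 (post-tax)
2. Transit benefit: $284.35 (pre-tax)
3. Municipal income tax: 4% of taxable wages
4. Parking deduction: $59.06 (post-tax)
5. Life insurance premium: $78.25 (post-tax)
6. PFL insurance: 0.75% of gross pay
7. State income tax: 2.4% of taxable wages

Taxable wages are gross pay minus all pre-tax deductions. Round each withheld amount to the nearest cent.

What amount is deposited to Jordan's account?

$4,642.80

Transit benefit: $284.35
Taxable wages = $5,814.94 − $284.35 = $5,530.59
State income tax: $5,530.59 × 0.024 = $132.73
Municipal income tax: $5,530.59 × 0.04 = $221.22
PFL insurance: $5,814.94 × 0.0075 = $43.61
Life insurance premium: $78.25
Legal plan premium: $352.92
Parking deduction: $59.06
Total deductions = $284.35 + $132.73 + $221.22 + $43.61 + $78.25 + $352.92 + $59.06 = $1,172.14
Net pay = $5,814.94 − $1,172.14 = $4,642.80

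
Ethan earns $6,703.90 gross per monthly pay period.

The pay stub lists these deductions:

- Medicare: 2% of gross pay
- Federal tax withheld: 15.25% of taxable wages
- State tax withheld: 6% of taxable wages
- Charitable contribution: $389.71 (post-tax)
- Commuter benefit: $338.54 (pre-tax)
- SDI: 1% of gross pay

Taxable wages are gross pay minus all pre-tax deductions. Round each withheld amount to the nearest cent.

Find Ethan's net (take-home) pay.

$4,421.89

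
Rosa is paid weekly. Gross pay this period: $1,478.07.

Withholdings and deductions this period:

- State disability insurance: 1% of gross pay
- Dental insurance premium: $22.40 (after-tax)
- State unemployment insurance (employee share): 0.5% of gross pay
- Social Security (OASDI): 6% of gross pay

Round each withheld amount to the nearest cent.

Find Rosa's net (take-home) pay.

$1,344.82

State disability insurance: $1,478.07 × 0.01 = $14.78
Social Security (OASDI): $1,478.07 × 0.06 = $88.68
State unemployment insurance (employee share): $1,478.07 × 0.005 = $7.39
Dental insurance premium: $22.40
Total deductions = $14.78 + $88.68 + $7.39 + $22.40 = $133.25
Net pay = $1,478.07 − $133.25 = $1,344.82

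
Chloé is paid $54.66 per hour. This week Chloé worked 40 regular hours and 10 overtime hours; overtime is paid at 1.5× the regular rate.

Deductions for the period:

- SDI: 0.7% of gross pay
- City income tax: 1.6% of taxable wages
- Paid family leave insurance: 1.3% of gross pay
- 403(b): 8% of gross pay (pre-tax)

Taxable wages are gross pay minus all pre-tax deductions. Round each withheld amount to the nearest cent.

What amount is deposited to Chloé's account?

$2661.43

Regular pay: 40 × $54.66 = $2186.40
Overtime pay: 10 × $54.66 × 1.5 = $819.90
Gross pay = $2186.40 + $819.90 = $3006.30
403(b): $3006.30 × 0.08 = $240.50
Taxable wages = $3006.30 − $240.50 = $2765.80
City income tax: $2765.80 × 0.016 = $44.25
SDI: $3006.30 × 0.007 = $21.04
Paid family leave insurance: $3006.30 × 0.013 = $39.08
Total deductions = $240.50 + $44.25 + $21.04 + $39.08 = $344.87
Net pay = $3006.30 − $344.87 = $2661.43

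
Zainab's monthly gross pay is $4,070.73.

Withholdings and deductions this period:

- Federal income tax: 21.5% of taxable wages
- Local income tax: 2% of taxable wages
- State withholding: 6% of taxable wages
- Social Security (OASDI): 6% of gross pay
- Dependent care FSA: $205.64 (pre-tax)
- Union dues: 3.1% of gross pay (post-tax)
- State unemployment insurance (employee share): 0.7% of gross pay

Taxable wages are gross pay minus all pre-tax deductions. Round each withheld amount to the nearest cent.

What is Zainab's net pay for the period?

$2,325.96

Dependent care FSA: $205.64
Taxable wages = $4,070.73 − $205.64 = $3,865.09
Federal income tax: $3,865.09 × 0.215 = $830.99
State withholding: $3,865.09 × 0.06 = $231.91
Local income tax: $3,865.09 × 0.02 = $77.30
Social Security (OASDI): $4,070.73 × 0.06 = $244.24
State unemployment insurance (employee share): $4,070.73 × 0.007 = $28.50
Union dues: $4,070.73 × 0.031 = $126.19
Total deductions = $205.64 + $830.99 + $231.91 + $77.30 + $244.24 + $28.50 + $126.19 = $1,744.77
Net pay = $4,070.73 − $1,744.77 = $2,325.96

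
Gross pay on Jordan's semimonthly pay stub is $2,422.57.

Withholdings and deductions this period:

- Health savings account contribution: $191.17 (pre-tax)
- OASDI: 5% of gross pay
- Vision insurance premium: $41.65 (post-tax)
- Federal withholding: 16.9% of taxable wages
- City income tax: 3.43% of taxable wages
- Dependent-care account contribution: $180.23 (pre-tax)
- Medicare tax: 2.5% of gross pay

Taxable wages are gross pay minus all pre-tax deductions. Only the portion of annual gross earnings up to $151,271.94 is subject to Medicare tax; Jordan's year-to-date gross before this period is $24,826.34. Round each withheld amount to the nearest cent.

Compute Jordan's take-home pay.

$1,410.82

Dependent-care account contribution: $180.23
Health savings account contribution: $191.17
Pre-tax total = $180.23 + $191.17 = $371.40
Taxable wages = $2,422.57 − $371.40 = $2,051.17
City income tax: $2,051.17 × 0.0343 = $70.36
Federal withholding: $2,051.17 × 0.169 = $346.65
OASDI: $2,422.57 × 0.05 = $121.13
Medicare tax: cap not yet reached, full $2,422.57 is subject → $2,422.57 × 0.025 = $60.56
Vision insurance premium: $41.65
Total deductions = $180.23 + $191.17 + $70.36 + $346.65 + $121.13 + $60.56 + $41.65 = $1,011.75
Net pay = $2,422.57 − $1,011.75 = $1,410.82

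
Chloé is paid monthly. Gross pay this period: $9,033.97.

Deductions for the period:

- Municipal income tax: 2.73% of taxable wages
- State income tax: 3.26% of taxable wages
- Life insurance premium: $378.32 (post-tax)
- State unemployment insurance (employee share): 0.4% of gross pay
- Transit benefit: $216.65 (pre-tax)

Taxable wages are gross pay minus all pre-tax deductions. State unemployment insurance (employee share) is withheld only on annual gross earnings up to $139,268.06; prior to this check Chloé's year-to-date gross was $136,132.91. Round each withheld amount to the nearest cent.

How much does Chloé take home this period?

$7,898.31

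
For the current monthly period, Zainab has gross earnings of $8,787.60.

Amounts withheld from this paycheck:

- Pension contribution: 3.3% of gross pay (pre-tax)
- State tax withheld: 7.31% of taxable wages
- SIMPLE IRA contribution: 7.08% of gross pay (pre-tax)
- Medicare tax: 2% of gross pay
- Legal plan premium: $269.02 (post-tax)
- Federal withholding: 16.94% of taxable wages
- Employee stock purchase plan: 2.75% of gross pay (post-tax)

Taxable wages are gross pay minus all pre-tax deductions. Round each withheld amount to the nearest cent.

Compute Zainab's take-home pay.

$5,279.22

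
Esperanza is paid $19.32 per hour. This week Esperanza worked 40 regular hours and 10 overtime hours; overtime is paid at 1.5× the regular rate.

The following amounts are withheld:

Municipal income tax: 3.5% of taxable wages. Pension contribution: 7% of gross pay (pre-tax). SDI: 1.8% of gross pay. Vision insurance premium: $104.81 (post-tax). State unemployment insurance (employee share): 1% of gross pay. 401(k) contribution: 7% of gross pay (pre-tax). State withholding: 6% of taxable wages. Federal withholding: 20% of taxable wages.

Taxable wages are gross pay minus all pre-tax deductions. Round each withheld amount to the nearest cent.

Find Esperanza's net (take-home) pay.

Regular pay: 40 × $19.32 = $772.80
Overtime pay: 10 × $19.32 × 1.5 = $289.80
Gross pay = $772.80 + $289.80 = $1,062.60
401(k) contribution: $1,062.60 × 0.07 = $74.38
Pension contribution: $1,062.60 × 0.07 = $74.38
Pre-tax total = $74.38 + $74.38 = $148.76
Taxable wages = $1,062.60 − $148.76 = $913.84
Municipal income tax: $913.84 × 0.035 = $31.98
Federal withholding: $913.84 × 0.2 = $182.77
State withholding: $913.84 × 0.06 = $54.83
State unemployment insurance (employee share): $1,062.60 × 0.01 = $10.63
SDI: $1,062.60 × 0.018 = $19.13
Vision insurance premium: $104.81
Total deductions = $74.38 + $74.38 + $31.98 + $182.77 + $54.83 + $10.63 + $19.13 + $104.81 = $552.91
Net pay = $1,062.60 − $552.91 = $509.69

$509.69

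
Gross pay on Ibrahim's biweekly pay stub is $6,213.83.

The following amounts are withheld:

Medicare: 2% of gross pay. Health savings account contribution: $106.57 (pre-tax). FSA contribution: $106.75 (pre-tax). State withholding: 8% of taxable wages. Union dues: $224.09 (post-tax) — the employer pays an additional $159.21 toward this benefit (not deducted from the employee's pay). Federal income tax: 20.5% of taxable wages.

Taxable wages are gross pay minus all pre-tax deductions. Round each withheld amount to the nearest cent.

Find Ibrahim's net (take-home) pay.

$3,942.00

Health savings account contribution: $106.57
FSA contribution: $106.75
Pre-tax total = $106.57 + $106.75 = $213.32
Taxable wages = $6,213.83 − $213.32 = $6,000.51
State withholding: $6,000.51 × 0.08 = $480.04
Federal income tax: $6,000.51 × 0.205 = $1,230.10
Medicare: $6,213.83 × 0.02 = $124.28
Union dues: $224.09
(Employer's $159.21 toward union dues is not withheld from the employee.)
Total deductions = $106.57 + $106.75 + $480.04 + $1,230.10 + $124.28 + $224.09 = $2,271.83
Net pay = $6,213.83 − $2,271.83 = $3,942.00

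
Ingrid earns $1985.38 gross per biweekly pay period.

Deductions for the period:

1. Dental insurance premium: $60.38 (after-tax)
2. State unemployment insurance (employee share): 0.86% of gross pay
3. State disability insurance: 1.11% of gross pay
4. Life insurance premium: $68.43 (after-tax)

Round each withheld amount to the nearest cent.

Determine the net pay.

$1817.46

State unemployment insurance (employee share): $1985.38 × 0.0086 = $17.07
State disability insurance: $1985.38 × 0.0111 = $22.04
Dental insurance premium: $60.38
Life insurance premium: $68.43
Total deductions = $17.07 + $22.04 + $60.38 + $68.43 = $167.92
Net pay = $1985.38 − $167.92 = $1817.46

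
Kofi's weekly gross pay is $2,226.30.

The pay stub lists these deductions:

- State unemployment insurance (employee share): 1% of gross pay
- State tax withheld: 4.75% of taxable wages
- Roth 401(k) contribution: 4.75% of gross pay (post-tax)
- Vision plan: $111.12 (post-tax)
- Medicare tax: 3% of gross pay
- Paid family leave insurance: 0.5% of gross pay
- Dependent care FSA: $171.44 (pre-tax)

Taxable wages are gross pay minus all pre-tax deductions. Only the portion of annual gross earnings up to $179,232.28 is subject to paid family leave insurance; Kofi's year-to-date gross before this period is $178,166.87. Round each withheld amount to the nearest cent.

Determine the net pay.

Dependent care FSA: $171.44
Taxable wages = $2,226.30 − $171.44 = $2,054.86
State tax withheld: $2,054.86 × 0.0475 = $97.61
Paid family leave insurance: only $179,232.28 − $178,166.87 = $1,065.41 of this check is subject → $1,065.41 × 0.005 = $5.33
State unemployment insurance (employee share): $2,226.30 × 0.01 = $22.26
Medicare tax: $2,226.30 × 0.03 = $66.79
Roth 401(k) contribution: $2,226.30 × 0.0475 = $105.75
Vision plan: $111.12
Total deductions = $171.44 + $97.61 + $5.33 + $22.26 + $66.79 + $105.75 + $111.12 = $580.30
Net pay = $2,226.30 − $580.30 = $1,646.00

$1,646.00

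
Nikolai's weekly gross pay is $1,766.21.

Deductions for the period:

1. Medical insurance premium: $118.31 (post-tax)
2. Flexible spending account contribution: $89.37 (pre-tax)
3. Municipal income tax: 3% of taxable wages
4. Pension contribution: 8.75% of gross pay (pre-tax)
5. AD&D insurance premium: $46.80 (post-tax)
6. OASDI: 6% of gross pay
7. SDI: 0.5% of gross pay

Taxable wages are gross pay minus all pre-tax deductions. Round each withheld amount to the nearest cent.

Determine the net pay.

$1,196.72

Flexible spending account contribution: $89.37
Pension contribution: $1,766.21 × 0.0875 = $154.54
Pre-tax total = $89.37 + $154.54 = $243.91
Taxable wages = $1,766.21 − $243.91 = $1,522.30
Municipal income tax: $1,522.30 × 0.03 = $45.67
SDI: $1,766.21 × 0.005 = $8.83
OASDI: $1,766.21 × 0.06 = $105.97
AD&D insurance premium: $46.80
Medical insurance premium: $118.31
Total deductions = $89.37 + $154.54 + $45.67 + $8.83 + $105.97 + $46.80 + $118.31 = $569.49
Net pay = $1,766.21 − $569.49 = $1,196.72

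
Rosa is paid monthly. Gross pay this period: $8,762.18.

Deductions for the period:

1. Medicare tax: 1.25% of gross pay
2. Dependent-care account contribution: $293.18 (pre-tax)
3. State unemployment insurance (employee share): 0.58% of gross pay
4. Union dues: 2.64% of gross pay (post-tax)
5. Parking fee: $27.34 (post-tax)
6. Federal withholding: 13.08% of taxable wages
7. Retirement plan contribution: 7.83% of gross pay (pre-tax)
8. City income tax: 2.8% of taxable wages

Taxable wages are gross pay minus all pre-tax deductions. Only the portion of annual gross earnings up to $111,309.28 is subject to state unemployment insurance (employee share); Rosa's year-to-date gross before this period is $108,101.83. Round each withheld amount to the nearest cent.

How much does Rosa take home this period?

$6,160.20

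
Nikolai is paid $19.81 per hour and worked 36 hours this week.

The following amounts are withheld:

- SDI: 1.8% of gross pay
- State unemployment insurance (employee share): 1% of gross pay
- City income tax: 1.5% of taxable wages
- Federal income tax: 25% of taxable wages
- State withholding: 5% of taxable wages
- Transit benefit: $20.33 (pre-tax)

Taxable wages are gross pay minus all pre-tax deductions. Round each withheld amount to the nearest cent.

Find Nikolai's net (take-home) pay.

$454.62

Gross pay: 36 × $19.81 = $713.16
Transit benefit: $20.33
Taxable wages = $713.16 − $20.33 = $692.83
City income tax: $692.83 × 0.015 = $10.39
Federal income tax: $692.83 × 0.25 = $173.21
State withholding: $692.83 × 0.05 = $34.64
SDI: $713.16 × 0.018 = $12.84
State unemployment insurance (employee share): $713.16 × 0.01 = $7.13
Total deductions = $20.33 + $10.39 + $173.21 + $34.64 + $12.84 + $7.13 = $258.54
Net pay = $713.16 − $258.54 = $454.62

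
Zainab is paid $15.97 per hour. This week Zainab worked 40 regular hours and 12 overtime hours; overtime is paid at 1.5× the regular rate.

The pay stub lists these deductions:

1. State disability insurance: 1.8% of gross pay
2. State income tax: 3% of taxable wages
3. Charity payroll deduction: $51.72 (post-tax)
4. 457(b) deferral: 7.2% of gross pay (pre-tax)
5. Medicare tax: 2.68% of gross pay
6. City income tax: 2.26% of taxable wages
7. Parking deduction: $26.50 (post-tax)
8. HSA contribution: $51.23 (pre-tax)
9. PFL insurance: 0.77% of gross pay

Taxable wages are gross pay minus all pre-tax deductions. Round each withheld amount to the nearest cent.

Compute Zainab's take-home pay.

Regular pay: 40 × $15.97 = $638.80
Overtime pay: 12 × $15.97 × 1.5 = $287.46
Gross pay = $638.80 + $287.46 = $926.26
HSA contribution: $51.23
457(b) deferral: $926.26 × 0.072 = $66.69
Pre-tax total = $51.23 + $66.69 = $117.92
Taxable wages = $926.26 − $117.92 = $808.34
City income tax: $808.34 × 0.0226 = $18.27
State income tax: $808.34 × 0.03 = $24.25
State disability insurance: $926.26 × 0.018 = $16.67
Medicare tax: $926.26 × 0.0268 = $24.82
PFL insurance: $926.26 × 0.0077 = $7.13
Parking deduction: $26.50
Charity payroll deduction: $51.72
Total deductions = $51.23 + $66.69 + $18.27 + $24.25 + $16.67 + $24.82 + $7.13 + $26.50 + $51.72 = $287.28
Net pay = $926.26 − $287.28 = $638.98

$638.98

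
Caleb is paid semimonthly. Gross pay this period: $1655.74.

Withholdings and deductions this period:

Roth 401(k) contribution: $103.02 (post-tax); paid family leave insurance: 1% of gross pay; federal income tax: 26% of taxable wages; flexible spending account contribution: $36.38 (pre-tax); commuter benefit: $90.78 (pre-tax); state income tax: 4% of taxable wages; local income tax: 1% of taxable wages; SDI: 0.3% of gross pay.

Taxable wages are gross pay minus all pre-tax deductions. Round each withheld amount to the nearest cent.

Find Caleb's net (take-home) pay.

$930.17

Flexible spending account contribution: $36.38
Commuter benefit: $90.78
Pre-tax total = $36.38 + $90.78 = $127.16
Taxable wages = $1655.74 − $127.16 = $1528.58
Local income tax: $1528.58 × 0.01 = $15.29
Federal income tax: $1528.58 × 0.26 = $397.43
State income tax: $1528.58 × 0.04 = $61.14
SDI: $1655.74 × 0.003 = $4.97
Paid family leave insurance: $1655.74 × 0.01 = $16.56
Roth 401(k) contribution: $103.02
Total deductions = $36.38 + $90.78 + $15.29 + $397.43 + $61.14 + $4.97 + $16.56 + $103.02 = $725.57
Net pay = $1655.74 − $725.57 = $930.17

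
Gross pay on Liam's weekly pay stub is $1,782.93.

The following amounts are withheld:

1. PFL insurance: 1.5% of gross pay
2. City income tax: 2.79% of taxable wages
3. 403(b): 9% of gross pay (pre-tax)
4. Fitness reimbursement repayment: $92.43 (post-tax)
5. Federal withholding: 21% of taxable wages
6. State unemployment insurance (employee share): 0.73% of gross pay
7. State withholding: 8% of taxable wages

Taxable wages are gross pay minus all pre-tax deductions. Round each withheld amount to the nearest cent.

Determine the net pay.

$974.49

403(b): $1,782.93 × 0.09 = $160.46
Taxable wages = $1,782.93 − $160.46 = $1,622.47
Federal withholding: $1,622.47 × 0.21 = $340.72
State withholding: $1,622.47 × 0.08 = $129.80
City income tax: $1,622.47 × 0.0279 = $45.27
PFL insurance: $1,782.93 × 0.015 = $26.74
State unemployment insurance (employee share): $1,782.93 × 0.0073 = $13.02
Fitness reimbursement repayment: $92.43
Total deductions = $160.46 + $340.72 + $129.80 + $45.27 + $26.74 + $13.02 + $92.43 = $808.44
Net pay = $1,782.93 − $808.44 = $974.49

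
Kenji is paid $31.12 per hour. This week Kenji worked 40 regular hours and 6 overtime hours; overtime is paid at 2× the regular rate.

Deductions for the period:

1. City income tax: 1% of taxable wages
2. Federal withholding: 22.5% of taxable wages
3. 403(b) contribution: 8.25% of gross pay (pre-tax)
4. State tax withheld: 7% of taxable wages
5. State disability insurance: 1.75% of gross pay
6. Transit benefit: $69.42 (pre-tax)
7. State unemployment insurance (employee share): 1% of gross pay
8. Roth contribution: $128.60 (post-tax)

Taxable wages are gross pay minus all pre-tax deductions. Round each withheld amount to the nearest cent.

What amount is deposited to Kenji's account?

$810.55

Regular pay: 40 × $31.12 = $1,244.80
Overtime pay: 6 × $31.12 × 2 = $373.44
Gross pay = $1,244.80 + $373.44 = $1,618.24
Transit benefit: $69.42
403(b) contribution: $1,618.24 × 0.0825 = $133.50
Pre-tax total = $69.42 + $133.50 = $202.92
Taxable wages = $1,618.24 − $202.92 = $1,415.32
City income tax: $1,415.32 × 0.01 = $14.15
Federal withholding: $1,415.32 × 0.225 = $318.45
State tax withheld: $1,415.32 × 0.07 = $99.07
State disability insurance: $1,618.24 × 0.0175 = $28.32
State unemployment insurance (employee share): $1,618.24 × 0.01 = $16.18
Roth contribution: $128.60
Total deductions = $69.42 + $133.50 + $14.15 + $318.45 + $99.07 + $28.32 + $16.18 + $128.60 = $807.69
Net pay = $1,618.24 − $807.69 = $810.55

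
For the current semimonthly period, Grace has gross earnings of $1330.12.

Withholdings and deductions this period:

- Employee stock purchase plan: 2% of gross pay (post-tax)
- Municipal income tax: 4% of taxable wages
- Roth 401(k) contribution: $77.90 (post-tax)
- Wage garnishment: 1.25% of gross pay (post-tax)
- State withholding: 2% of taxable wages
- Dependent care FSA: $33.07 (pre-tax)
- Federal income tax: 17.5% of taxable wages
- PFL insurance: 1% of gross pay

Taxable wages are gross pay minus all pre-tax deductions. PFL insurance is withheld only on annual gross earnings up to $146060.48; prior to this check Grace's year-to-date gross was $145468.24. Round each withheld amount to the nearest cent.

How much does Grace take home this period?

$865.20

Dependent care FSA: $33.07
Taxable wages = $1330.12 − $33.07 = $1297.05
State withholding: $1297.05 × 0.02 = $25.94
Federal income tax: $1297.05 × 0.175 = $226.98
Municipal income tax: $1297.05 × 0.04 = $51.88
PFL insurance: only $146060.48 − $145468.24 = $592.24 of this check is subject → $592.24 × 0.01 = $5.92
Wage garnishment: $1330.12 × 0.0125 = $16.63
Roth 401(k) contribution: $77.90
Employee stock purchase plan: $1330.12 × 0.02 = $26.60
Total deductions = $33.07 + $25.94 + $226.98 + $51.88 + $5.92 + $16.63 + $77.90 + $26.60 = $464.92
Net pay = $1330.12 − $464.92 = $865.20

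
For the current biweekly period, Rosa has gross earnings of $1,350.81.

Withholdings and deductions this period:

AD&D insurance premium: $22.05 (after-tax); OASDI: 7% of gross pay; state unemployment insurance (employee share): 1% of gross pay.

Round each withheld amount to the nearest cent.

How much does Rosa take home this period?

$1,220.69

OASDI: $1,350.81 × 0.07 = $94.56
State unemployment insurance (employee share): $1,350.81 × 0.01 = $13.51
AD&D insurance premium: $22.05
Total deductions = $94.56 + $13.51 + $22.05 = $130.12
Net pay = $1,350.81 − $130.12 = $1,220.69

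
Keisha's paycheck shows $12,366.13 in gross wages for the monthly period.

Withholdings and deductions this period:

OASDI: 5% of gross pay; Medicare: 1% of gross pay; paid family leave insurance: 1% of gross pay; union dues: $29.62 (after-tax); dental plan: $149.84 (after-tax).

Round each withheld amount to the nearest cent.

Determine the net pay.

$11,321.04

Paid family leave insurance: $12,366.13 × 0.01 = $123.66
Medicare: $12,366.13 × 0.01 = $123.66
OASDI: $12,366.13 × 0.05 = $618.31
Union dues: $29.62
Dental plan: $149.84
Total deductions = $123.66 + $123.66 + $618.31 + $29.62 + $149.84 = $1,045.09
Net pay = $12,366.13 − $1,045.09 = $11,321.04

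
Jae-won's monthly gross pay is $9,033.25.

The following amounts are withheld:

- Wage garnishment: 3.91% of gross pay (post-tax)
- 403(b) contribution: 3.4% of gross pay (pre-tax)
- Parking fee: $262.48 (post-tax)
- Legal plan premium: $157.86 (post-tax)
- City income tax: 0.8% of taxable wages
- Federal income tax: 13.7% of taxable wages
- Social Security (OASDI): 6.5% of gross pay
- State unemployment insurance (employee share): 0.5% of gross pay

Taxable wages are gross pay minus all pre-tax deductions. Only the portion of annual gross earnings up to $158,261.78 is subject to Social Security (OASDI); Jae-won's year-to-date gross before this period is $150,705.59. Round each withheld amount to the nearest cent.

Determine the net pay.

403(b) contribution: $9,033.25 × 0.034 = $307.13
Taxable wages = $9,033.25 − $307.13 = $8,726.12
Federal income tax: $8,726.12 × 0.137 = $1,195.48
City income tax: $8,726.12 × 0.008 = $69.81
State unemployment insurance (employee share): $9,033.25 × 0.005 = $45.17
Social Security (OASDI): only $158,261.78 − $150,705.59 = $7,556.19 of this check is subject → $7,556.19 × 0.065 = $491.15
Legal plan premium: $157.86
Parking fee: $262.48
Wage garnishment: $9,033.25 × 0.0391 = $353.20
Total deductions = $307.13 + $1,195.48 + $69.81 + $45.17 + $491.15 + $157.86 + $262.48 + $353.20 = $2,882.28
Net pay = $9,033.25 − $2,882.28 = $6,150.97

$6,150.97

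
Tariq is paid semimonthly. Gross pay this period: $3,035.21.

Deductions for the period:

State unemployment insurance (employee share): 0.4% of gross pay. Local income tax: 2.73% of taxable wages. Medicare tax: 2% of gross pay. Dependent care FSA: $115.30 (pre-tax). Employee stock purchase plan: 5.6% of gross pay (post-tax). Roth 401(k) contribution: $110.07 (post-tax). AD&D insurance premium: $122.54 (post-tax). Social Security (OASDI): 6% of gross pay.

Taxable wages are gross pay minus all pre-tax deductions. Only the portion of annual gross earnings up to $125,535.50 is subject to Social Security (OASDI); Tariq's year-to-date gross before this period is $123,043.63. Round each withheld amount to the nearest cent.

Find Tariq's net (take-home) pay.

$2,215.27

Dependent care FSA: $115.30
Taxable wages = $3,035.21 − $115.30 = $2,919.91
Local income tax: $2,919.91 × 0.0273 = $79.71
State unemployment insurance (employee share): $3,035.21 × 0.004 = $12.14
Medicare tax: $3,035.21 × 0.02 = $60.70
Social Security (OASDI): only $125,535.50 − $123,043.63 = $2,491.87 of this check is subject → $2,491.87 × 0.06 = $149.51
Employee stock purchase plan: $3,035.21 × 0.056 = $169.97
AD&D insurance premium: $122.54
Roth 401(k) contribution: $110.07
Total deductions = $115.30 + $79.71 + $12.14 + $60.70 + $149.51 + $169.97 + $122.54 + $110.07 = $819.94
Net pay = $3,035.21 − $819.94 = $2,215.27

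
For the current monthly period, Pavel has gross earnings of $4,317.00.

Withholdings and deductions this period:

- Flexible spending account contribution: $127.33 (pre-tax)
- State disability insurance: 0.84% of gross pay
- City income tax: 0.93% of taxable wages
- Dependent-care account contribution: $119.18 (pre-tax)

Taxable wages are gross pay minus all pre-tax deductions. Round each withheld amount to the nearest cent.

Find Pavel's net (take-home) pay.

Flexible spending account contribution: $127.33
Dependent-care account contribution: $119.18
Pre-tax total = $127.33 + $119.18 = $246.51
Taxable wages = $4,317.00 − $246.51 = $4,070.49
City income tax: $4,070.49 × 0.0093 = $37.86
State disability insurance: $4,317.00 × 0.0084 = $36.26
Total deductions = $127.33 + $119.18 + $37.86 + $36.26 = $320.63
Net pay = $4,317.00 − $320.63 = $3,996.37

$3,996.37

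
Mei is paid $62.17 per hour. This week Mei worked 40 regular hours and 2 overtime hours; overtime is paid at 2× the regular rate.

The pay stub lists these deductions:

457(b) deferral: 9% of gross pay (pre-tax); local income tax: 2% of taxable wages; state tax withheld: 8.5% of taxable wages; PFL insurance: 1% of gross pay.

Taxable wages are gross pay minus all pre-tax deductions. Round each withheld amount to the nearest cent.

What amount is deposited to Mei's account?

$2200.56

Regular pay: 40 × $62.17 = $2486.80
Overtime pay: 2 × $62.17 × 2 = $248.68
Gross pay = $2486.80 + $248.68 = $2735.48
457(b) deferral: $2735.48 × 0.09 = $246.19
Taxable wages = $2735.48 − $246.19 = $2489.29
State tax withheld: $2489.29 × 0.085 = $211.59
Local income tax: $2489.29 × 0.02 = $49.79
PFL insurance: $2735.48 × 0.01 = $27.35
Total deductions = $246.19 + $211.59 + $49.79 + $27.35 = $534.92
Net pay = $2735.48 − $534.92 = $2200.56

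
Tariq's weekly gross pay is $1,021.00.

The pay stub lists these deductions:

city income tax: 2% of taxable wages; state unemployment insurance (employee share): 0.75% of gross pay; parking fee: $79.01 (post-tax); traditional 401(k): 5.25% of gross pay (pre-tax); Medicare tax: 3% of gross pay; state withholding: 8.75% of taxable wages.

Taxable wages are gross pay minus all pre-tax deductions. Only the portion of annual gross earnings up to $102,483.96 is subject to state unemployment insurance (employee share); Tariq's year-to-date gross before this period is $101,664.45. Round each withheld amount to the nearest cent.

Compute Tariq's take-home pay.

Traditional 401(k): $1,021.00 × 0.0525 = $53.60
Taxable wages = $1,021.00 − $53.60 = $967.40
State withholding: $967.40 × 0.0875 = $84.65
City income tax: $967.40 × 0.02 = $19.35
State unemployment insurance (employee share): only $102,483.96 − $101,664.45 = $819.51 of this check is subject → $819.51 × 0.0075 = $6.15
Medicare tax: $1,021.00 × 0.03 = $30.63
Parking fee: $79.01
Total deductions = $53.60 + $84.65 + $19.35 + $6.15 + $30.63 + $79.01 = $273.39
Net pay = $1,021.00 − $273.39 = $747.61

$747.61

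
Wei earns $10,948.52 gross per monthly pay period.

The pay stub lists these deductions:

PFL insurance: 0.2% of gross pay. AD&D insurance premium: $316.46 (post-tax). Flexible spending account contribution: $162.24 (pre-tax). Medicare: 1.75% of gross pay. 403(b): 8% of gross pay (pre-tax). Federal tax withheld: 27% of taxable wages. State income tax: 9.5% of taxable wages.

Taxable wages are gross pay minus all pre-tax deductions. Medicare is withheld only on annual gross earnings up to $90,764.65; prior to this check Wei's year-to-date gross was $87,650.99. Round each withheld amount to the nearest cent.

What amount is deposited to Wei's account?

Flexible spending account contribution: $162.24
403(b): $10,948.52 × 0.08 = $875.88
Pre-tax total = $162.24 + $875.88 = $1,038.12
Taxable wages = $10,948.52 − $1,038.12 = $9,910.40
Federal tax withheld: $9,910.40 × 0.27 = $2,675.81
State income tax: $9,910.40 × 0.095 = $941.49
Medicare: only $90,764.65 − $87,650.99 = $3,113.66 of this check is subject → $3,113.66 × 0.0175 = $54.49
PFL insurance: $10,948.52 × 0.002 = $21.90
AD&D insurance premium: $316.46
Total deductions = $162.24 + $875.88 + $2,675.81 + $941.49 + $54.49 + $21.90 + $316.46 = $5,048.27
Net pay = $10,948.52 − $5,048.27 = $5,900.25

$5,900.25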